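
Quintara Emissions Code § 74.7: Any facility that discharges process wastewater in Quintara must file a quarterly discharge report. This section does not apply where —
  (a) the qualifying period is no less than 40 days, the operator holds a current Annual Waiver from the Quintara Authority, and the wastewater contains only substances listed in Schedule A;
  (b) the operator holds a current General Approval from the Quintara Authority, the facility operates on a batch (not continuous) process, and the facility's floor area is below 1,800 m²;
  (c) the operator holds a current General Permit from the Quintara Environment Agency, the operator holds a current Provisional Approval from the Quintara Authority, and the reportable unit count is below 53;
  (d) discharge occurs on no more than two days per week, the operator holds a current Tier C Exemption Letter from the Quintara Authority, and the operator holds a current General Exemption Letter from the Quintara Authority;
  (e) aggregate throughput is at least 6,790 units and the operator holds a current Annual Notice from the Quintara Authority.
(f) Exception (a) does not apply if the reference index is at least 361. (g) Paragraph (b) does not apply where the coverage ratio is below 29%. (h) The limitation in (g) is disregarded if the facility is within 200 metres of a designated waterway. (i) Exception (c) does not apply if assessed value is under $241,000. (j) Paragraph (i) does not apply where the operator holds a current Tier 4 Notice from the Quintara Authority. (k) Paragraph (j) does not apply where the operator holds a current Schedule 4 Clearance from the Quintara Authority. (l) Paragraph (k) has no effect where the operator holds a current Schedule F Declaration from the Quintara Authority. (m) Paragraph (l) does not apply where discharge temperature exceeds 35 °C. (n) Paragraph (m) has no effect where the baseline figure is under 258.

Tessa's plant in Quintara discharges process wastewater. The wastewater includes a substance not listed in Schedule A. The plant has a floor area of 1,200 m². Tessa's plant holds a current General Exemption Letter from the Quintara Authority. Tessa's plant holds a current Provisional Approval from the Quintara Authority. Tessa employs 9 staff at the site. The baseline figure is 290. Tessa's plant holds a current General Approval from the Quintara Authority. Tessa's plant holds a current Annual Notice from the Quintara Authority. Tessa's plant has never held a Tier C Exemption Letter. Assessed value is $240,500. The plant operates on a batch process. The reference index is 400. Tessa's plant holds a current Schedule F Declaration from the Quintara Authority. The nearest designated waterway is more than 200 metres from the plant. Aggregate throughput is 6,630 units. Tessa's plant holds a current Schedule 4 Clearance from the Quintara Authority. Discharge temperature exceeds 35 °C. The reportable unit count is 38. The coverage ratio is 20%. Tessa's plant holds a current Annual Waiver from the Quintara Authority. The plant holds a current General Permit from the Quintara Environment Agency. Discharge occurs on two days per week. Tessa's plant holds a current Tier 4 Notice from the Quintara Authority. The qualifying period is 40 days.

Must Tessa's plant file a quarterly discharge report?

Exception (a) fails — the wastewater includes a non-Schedule-A substance.
All of (b)'s requirements are met (a current General Approval is held; the facility operates on a batch process; the facility's floor area is 1,200 m², below the 1,800 m² limit). However, paragraphs (g)–(h) must be considered: (g) operates against (b): the coverage ratio is 20%, below the 29% limit. (h) does not operate here (the plant is more than 200 m from any designated waterway), so (g) stands. (b) is therefore removed.
All of (c)'s requirements are met (a current General Permit is held; a current Provisional Approval is held; the reportable unit count is 38, below the 53 limit). Turning to paragraphs (i)–(n): (i) is triggered — assessed value is $240,500, under the $241,000 limit. (j) would limit (i) — a current Tier 4 Notice is held — but (k) sets (j) aside: (k) is triggered — a current Schedule 4 Clearance is held. (l) is triggered (a current Schedule F Declaration is held), but is itself disapplied by (m): (m) operates against (l): discharge temperature exceeds 35 °C. (n), which would lift (m), does not operate here — the baseline figure is 290, not under 258. (c) is therefore removed.
Exception (d) fails — the Tier C Exemption Letter is not current.
Exception (e) fails — aggregate throughput is 6,630 units, short of 6,790 units.
None of the exceptions is available; § 74.7 applies in full.

Yes — Tessa's plant must file a quarterly discharge report.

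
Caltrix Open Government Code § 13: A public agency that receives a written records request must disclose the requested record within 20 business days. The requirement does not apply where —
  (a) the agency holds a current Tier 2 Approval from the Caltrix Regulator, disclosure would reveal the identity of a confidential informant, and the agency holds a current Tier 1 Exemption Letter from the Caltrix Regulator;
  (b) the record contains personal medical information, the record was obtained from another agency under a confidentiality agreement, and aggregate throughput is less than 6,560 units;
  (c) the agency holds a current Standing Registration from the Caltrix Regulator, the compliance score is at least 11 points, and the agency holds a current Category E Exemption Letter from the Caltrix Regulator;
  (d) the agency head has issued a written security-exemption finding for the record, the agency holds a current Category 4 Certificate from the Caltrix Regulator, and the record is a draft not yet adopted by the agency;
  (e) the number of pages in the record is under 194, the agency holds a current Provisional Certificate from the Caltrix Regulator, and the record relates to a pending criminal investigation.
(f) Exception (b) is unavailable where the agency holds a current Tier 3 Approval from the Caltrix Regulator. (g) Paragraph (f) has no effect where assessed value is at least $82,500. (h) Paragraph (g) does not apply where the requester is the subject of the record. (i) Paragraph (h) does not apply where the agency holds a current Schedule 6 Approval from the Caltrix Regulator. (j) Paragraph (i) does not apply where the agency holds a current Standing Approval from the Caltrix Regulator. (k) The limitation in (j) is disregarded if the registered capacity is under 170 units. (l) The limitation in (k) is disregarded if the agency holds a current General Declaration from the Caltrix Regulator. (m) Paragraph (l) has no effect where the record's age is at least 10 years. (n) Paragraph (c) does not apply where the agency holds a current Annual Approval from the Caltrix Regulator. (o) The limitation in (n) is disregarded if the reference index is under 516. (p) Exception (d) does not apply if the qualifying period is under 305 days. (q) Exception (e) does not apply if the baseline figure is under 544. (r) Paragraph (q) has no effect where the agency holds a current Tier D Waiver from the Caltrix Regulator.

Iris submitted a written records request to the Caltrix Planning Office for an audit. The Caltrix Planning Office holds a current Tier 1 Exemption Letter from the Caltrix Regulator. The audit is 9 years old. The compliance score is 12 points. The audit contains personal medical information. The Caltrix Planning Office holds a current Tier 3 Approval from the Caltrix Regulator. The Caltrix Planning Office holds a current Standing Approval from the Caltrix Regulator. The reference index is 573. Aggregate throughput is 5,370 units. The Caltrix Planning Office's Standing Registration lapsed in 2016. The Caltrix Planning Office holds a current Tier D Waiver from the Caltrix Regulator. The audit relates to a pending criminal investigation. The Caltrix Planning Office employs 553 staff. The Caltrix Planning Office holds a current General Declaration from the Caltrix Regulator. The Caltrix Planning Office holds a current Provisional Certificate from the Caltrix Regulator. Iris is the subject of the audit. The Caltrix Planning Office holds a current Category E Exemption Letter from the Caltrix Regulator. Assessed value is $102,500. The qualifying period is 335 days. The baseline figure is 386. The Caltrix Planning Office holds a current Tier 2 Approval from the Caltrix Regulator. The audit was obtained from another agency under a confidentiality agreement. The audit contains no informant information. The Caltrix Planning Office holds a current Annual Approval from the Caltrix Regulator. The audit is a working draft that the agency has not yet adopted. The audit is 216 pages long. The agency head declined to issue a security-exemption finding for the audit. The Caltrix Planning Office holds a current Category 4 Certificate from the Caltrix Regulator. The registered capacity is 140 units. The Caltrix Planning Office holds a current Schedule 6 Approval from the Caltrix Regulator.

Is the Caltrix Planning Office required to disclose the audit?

Yes — the Caltrix Planning Office must disclose the audit.

Exception (a) does not apply: the audit contains no informant information.
All of (b)'s requirements are met (the audit contains personal medical information; the audit was obtained under a confidentiality agreement; aggregate throughput is 5,370 units, less than the 6,560 units limit). Turning to paragraphs (f)–(m): (f) operates against (b): a current Tier 3 Approval is held. (g) is triggered (assessed value is $102,500, meeting the $82,500 threshold), but is set aside by (h): (h) operates against (g): Iris is the subject of the audit. (i) would limit (h) — a current Schedule 6 Approval is held — but (j) sets (i) aside: (j) operates against (i): a current Standing Approval is held. (k) would limit (j) — the registered capacity is 140 units, under the 170 units limit — but (l) sets (k) aside: (l) is triggered — a current General Declaration is held. (m) is inapplicable (the record's age is 9 years, short of 10 years), so (l) stands. Exception (b) does not apply.
Exception (c) fails — the Standing Registration is not current.
Exception (d) does not apply: the agency head declined to issue a security-exemption finding.
Exception (e) fails — the number of pages in the record is 216, not under 194.
None of the exceptions is available; § 13 applies in full.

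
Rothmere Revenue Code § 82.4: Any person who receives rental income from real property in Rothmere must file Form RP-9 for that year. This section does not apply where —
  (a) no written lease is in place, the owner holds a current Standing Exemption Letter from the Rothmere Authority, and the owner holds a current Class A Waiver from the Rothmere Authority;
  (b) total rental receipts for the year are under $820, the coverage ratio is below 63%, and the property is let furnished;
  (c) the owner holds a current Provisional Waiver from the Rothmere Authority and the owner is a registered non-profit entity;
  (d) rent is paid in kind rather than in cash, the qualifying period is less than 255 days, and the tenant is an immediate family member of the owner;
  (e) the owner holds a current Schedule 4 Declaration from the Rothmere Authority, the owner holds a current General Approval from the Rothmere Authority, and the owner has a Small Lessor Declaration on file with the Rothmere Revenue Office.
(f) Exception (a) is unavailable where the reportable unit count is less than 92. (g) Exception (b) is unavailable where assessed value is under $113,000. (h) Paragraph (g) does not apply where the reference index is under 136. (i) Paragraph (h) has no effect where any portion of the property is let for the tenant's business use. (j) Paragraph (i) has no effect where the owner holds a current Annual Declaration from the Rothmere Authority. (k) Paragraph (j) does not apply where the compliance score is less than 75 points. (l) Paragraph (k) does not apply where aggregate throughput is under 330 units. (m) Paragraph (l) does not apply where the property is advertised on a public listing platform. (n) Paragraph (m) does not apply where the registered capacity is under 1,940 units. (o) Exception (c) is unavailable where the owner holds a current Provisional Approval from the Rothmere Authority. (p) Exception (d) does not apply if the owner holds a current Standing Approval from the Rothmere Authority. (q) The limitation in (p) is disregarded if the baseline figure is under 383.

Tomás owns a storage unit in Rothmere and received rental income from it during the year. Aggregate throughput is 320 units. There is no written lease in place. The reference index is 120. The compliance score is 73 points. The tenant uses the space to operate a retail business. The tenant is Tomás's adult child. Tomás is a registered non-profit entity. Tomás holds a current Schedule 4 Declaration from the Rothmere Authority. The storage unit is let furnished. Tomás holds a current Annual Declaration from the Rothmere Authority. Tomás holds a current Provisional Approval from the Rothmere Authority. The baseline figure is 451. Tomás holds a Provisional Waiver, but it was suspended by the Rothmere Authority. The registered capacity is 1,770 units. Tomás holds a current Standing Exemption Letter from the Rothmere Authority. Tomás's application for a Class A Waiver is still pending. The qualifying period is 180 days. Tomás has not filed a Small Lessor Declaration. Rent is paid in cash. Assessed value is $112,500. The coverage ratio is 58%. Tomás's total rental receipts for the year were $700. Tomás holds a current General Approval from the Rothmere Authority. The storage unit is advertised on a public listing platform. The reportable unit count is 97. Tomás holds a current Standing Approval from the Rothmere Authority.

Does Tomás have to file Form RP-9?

No — exception (b) applies; Tomás is not required to file Form RP-9.

Exception (a) requires that the owner holds a current Class A Waiver from the Rothmere Authority; but there is no Class A Waiver in force, so (a) is unavailable.
All of (b)'s requirements are met (total rental receipts for the year are $700, under the $820 limit; the coverage ratio is 58%, below the 63% limit; the property is let furnished). As to paragraphs (g)–(n): (g) would limit (b) — assessed value is $112,500, under the $113,000 limit — but (h) sets (g) aside: (h) applies — the reference index is 120, under the 136 limit. (i) would limit (h) — the space is let for business use — but (j) sets (i) aside: (j) operates against (i): a current Annual Declaration is held. (k) would limit (j) — the compliance score is 73 points, less than the 75 points limit — but (l) sets (k) aside: (l) is triggered — aggregate throughput is 320 units, under the 330 units limit. (m) applies (the property is publicly advertised), but yields to (n): (n) operates against (m): the registered capacity is 1,770 units, under the 1,940 units limit. So (b) applies.
Exception (c) requires that the owner holds a current Provisional Waiver from the Rothmere Authority; but there is no Provisional Waiver in force, so (c) is unavailable.
Exception (d) requires that rent is paid in kind rather than in cash; but rent is paid in cash, so (d) is unavailable.
Exception (e) fails — no Small Lessor Declaration is on file.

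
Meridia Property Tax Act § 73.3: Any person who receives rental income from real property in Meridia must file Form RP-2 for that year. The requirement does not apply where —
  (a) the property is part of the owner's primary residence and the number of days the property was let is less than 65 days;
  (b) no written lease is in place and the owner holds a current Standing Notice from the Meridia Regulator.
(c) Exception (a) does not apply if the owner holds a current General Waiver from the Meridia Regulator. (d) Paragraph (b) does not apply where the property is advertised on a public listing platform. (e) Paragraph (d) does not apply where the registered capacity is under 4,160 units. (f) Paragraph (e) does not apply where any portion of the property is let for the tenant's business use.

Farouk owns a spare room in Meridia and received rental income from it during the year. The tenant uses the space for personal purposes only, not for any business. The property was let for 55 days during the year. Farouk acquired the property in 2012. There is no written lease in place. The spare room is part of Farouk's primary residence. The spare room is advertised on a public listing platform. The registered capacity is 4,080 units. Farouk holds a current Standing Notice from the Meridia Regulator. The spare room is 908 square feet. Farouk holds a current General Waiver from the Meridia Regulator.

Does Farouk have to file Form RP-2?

No — exception (b) applies; Farouk is not required to file Form RP-2.

Exception (a) is satisfied on its face — the spare room is part of the primary residence; the number of days the property was let is 55 days, less than the 65 days limit. However, paragraph (c) must be considered: (c) applies — a current General Waiver is held. So (a) is unavailable.
Exception (b) is satisfied on its face — there is no written lease; a current Standing Notice is held. Considering the limiting provisions: (d) is triggered (the property is publicly advertised), but is overridden by (e): (e) operates against (d): the registered capacity is 4,080 units, under the 4,160 units limit. (f) is not engaged (the space is used for personal purposes only), so (e) stands. Exception (b) stands.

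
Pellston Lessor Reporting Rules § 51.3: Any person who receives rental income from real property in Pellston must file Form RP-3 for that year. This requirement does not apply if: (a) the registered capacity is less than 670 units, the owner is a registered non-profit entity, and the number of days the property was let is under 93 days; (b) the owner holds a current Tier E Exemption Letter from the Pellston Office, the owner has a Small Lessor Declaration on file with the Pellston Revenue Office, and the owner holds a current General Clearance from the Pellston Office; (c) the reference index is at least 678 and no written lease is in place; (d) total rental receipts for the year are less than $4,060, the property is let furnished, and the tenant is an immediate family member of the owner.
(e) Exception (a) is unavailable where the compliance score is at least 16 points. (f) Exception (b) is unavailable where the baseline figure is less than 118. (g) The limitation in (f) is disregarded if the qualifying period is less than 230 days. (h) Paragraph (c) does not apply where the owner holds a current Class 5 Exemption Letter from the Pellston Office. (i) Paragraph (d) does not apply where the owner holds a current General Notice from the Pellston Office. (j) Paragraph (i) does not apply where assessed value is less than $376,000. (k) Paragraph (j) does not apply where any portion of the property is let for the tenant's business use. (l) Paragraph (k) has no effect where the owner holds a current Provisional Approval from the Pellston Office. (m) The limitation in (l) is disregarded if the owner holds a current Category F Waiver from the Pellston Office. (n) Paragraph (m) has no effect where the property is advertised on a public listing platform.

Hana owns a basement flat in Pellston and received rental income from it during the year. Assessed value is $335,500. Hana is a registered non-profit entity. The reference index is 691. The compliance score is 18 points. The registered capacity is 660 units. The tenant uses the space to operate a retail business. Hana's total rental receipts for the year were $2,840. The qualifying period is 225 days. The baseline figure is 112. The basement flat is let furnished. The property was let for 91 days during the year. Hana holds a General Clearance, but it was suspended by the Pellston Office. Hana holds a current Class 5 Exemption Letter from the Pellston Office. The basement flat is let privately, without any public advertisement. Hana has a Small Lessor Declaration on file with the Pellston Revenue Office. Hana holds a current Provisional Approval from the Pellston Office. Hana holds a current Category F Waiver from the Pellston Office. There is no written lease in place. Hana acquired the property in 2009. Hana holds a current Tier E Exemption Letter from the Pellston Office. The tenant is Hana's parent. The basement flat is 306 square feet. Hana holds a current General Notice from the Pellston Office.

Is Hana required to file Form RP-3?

Exception (a)'s conditions are all satisfied: the registered capacity is 660 units, less than the 670 units limit; Hana is a registered non-profit; the number of days the property was let is 91 days, under the 93 days limit. However, paragraph (e) must be considered: (e) operates — the compliance score is 18 points, meeting the 16 points threshold. So (a) is unavailable.
Exception (b) fails — no current General Clearance is held.
Exception (c) is satisfied on its face — the reference index is 691, meeting the 678 threshold; there is no written lease. Turning to paragraph (h): (h) applies — a current Class 5 Exemption Letter is held. (c) is therefore removed.
Exception (d)'s conditions are all satisfied: total rental receipts for the year are $2,840, less than the $4,060 limit; the property is let furnished; the tenant is an immediate family member. But: (i) operates against (d): a current General Notice is held. (j) would limit (i) — assessed value is $335,500, less than the $376,000 limit — but (k) sets (j) aside: (k) operates against (j): the space is let for business use. (l) would limit (k) — a current Provisional Approval is held — but (m) sets (l) aside: (m) applies — a current Category F Waiver is held. (n) is inapplicable (the property is let privately without advertisement), so (m) stands. So (d) is unavailable.
No exception displaces § 51.3.

Yes — Hana must file Form RP-3.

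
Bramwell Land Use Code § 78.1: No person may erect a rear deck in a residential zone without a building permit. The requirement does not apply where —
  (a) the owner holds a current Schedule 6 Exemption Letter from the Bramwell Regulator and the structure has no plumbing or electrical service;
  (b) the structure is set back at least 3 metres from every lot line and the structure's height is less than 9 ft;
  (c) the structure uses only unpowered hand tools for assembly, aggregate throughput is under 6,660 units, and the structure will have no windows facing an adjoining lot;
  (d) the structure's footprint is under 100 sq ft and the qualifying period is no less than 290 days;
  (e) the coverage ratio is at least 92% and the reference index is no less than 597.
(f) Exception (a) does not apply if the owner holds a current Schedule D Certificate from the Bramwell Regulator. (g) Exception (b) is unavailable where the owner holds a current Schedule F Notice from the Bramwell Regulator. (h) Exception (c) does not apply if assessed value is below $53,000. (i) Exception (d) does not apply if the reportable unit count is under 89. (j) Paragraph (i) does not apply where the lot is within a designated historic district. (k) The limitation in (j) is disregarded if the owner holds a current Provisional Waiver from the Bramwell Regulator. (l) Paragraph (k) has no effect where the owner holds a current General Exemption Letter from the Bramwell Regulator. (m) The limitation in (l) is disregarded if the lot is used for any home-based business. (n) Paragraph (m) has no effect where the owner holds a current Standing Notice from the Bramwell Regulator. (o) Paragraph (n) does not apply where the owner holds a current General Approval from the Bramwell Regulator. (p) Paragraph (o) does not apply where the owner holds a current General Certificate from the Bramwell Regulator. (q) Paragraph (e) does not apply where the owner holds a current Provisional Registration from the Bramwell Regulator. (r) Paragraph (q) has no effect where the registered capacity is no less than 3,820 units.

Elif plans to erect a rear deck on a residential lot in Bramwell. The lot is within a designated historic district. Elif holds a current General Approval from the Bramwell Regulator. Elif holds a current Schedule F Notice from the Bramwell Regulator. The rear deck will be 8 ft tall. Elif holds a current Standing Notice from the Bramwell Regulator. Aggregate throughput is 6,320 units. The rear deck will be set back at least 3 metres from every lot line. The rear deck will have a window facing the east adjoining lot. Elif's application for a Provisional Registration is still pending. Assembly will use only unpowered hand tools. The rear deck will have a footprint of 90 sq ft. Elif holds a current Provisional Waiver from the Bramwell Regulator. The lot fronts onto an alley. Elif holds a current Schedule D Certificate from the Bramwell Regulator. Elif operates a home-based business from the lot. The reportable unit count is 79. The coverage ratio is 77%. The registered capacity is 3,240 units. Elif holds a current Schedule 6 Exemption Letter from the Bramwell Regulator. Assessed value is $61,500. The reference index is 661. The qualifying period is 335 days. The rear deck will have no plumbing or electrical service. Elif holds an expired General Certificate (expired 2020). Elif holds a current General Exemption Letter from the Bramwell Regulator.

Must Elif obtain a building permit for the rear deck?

Yes — Elif must obtain a building permit.

Exception (a)'s conditions are all satisfied: a current Schedule 6 Exemption Letter is held; there is no plumbing or electrical service. Turning to paragraph (f): (f) operates — a current Schedule D Certificate is held. Exception (a) does not apply.
All of (b)'s requirements are met (the setback is at least 3 m on every side; the structure's height is 8 ft, less than the 9 ft limit). However, paragraph (g) must be considered: (g) operates — a current Schedule F Notice is held. So (b) is unavailable.
Exception (c) fails — a window faces an adjoining lot.
Exception (d): the structure's footprint is 90 sq ft, under the 100 sq ft limit; the qualifying period is 335 days, meeting the 290 days threshold — every condition holds. Turning to paragraphs (i)–(p): (i) is triggered — the reportable unit count is 79, under the 89 limit. (j) would limit (i) — the lot is in a historic district — but (k) sets (j) aside: (k) operates against (j): a current Provisional Waiver is held. (l) operates (a current General Exemption Letter is held), but is displaced by (m): (m) operates — a home-based business operates on the lot. (n) would limit (m) — a current Standing Notice is held — but (o) sets (n) aside: (o) applies — a current General Approval is held. (p), which would lift (o), is not engaged — no current General Certificate is held. (d) is therefore removed.
Exception (e) fails — the coverage ratio is 77%, short of 92%.
None of the exceptions is available; § 78.1 applies in full.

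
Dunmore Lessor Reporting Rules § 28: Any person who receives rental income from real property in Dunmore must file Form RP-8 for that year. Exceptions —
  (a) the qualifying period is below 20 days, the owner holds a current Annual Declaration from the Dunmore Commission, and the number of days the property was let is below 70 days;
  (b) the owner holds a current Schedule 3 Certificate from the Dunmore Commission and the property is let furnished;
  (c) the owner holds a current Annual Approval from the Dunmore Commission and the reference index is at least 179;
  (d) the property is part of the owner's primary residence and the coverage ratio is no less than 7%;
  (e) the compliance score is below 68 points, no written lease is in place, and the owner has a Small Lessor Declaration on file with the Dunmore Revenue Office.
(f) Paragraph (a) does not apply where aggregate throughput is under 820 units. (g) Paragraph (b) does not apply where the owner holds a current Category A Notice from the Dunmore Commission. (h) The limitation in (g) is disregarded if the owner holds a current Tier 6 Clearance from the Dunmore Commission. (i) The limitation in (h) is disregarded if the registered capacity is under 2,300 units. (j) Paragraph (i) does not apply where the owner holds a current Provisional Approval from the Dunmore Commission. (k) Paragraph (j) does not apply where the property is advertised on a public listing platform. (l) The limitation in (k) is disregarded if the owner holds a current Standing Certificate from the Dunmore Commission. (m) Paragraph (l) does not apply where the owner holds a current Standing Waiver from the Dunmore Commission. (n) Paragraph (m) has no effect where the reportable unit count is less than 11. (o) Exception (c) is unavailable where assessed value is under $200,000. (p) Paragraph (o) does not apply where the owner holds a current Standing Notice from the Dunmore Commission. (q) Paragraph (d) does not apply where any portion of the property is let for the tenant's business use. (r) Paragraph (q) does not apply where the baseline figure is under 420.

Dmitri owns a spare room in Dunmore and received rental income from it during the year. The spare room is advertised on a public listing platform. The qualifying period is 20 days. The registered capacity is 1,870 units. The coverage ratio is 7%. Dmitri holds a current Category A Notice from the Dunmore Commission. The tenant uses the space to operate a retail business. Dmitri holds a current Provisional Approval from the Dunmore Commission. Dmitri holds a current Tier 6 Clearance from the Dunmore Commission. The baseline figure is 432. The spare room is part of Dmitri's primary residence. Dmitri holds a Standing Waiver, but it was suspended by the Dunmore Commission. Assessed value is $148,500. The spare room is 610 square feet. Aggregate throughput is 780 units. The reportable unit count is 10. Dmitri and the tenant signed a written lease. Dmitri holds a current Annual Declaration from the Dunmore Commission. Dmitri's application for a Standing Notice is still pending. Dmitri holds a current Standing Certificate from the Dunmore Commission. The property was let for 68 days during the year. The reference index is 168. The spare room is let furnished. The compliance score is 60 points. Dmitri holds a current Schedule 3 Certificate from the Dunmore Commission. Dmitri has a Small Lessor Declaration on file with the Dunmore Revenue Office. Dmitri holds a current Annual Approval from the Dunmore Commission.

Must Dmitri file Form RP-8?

No — exception (b) applies; Dmitri is not required to file Form RP-8.

Exception (a) does not apply: the qualifying period is 20 days, not below 20 days.
All of (b)'s requirements are met (a current Schedule 3 Certificate is held; the property is let furnished). Under paragraphs (g)–(n): (g) is triggered (a current Category A Notice is held), but is itself disapplied by (h): (h) operates — a current Tier 6 Clearance is held. (i) is engaged (the registered capacity is 1,870 units, under the 2,300 units limit), but is itself disapplied by (j): (j) is engaged — a current Provisional Approval is held. (k) would limit (j) — the property is publicly advertised — but (l) sets (k) aside: (l) is engaged — a current Standing Certificate is held. (m) is not triggered (there is no Standing Waiver in force), so (l) stands. So (b) applies.
Exception (c) requires that the reference index is at least 179; but the reference index is 168, short of 179, so (c) is unavailable.
Exception (d) is satisfied on its face — the spare room is part of the primary residence; the coverage ratio is 7%, meeting the 7% threshold. But: (q) is triggered — the space is let for business use. (r), which would lift (q), does not operate here — the baseline figure is 432, not under 420. (d) is therefore removed.
Exception (e) does not apply: a written lease is in place.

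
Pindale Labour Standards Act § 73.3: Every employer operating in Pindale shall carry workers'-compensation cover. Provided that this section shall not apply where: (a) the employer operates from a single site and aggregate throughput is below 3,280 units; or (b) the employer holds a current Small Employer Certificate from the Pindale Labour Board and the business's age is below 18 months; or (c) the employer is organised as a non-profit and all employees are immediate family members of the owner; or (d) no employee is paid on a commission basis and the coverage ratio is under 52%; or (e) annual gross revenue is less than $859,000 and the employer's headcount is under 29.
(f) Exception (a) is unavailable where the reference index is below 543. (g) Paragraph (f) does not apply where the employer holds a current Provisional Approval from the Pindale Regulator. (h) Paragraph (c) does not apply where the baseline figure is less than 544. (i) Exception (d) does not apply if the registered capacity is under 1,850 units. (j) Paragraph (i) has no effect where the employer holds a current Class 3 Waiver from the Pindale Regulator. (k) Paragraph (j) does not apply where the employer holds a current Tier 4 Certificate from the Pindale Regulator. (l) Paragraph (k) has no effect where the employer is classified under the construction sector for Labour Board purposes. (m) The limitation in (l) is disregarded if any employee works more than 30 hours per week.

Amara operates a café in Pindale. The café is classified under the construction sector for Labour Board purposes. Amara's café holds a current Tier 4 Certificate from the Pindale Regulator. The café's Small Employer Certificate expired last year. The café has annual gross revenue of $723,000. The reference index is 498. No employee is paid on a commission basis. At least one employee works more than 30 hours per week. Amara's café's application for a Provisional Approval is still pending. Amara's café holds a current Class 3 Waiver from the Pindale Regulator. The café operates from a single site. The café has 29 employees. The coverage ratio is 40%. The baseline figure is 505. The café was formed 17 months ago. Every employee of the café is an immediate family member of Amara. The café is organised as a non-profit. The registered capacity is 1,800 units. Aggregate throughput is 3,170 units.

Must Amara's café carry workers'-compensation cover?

Exception (a) is satisfied on its face — the employer operates from a single site; aggregate throughput is 3,170 units, below the 3,280 units limit. But: (f) is triggered — the reference index is 498, below the 543 limit. (g) does not operate here (there is no Provisional Approval in force), so (f) stands. (a) is therefore removed.
Exception (b) requires that the employer holds a current Small Employer Certificate from the Pindale Labour Board; but the Small Employer Certificate has expired, so (b) is unavailable.
All of (c)'s requirements are met (the employer is a non-profit; every employee is an immediate family member). However, paragraph (h) must be considered: (h) applies — the baseline figure is 505, less than the 544 limit. So (c) is unavailable.
Exception (d): no employee is paid on commission; the coverage ratio is 40%, under the 52% limit — every condition holds. Turning to paragraphs (i)–(m): (i) applies — the registered capacity is 1,800 units, under the 1,850 units limit. (j) applies (a current Class 3 Waiver is held), but is displaced by (k): (k) operates — a current Tier 4 Certificate is held. (l) would limit (k) — the café is classified under the construction sector — but (m) sets (l) aside: (m) is engaged — at least one employee exceeds 30 hours/week. (d) is therefore removed.
Exception (e) fails — the employer's headcount is 29, not under 29.
No exception applies. The general rule governs.

Yes — Amara's café must carry workers'-compensation cover.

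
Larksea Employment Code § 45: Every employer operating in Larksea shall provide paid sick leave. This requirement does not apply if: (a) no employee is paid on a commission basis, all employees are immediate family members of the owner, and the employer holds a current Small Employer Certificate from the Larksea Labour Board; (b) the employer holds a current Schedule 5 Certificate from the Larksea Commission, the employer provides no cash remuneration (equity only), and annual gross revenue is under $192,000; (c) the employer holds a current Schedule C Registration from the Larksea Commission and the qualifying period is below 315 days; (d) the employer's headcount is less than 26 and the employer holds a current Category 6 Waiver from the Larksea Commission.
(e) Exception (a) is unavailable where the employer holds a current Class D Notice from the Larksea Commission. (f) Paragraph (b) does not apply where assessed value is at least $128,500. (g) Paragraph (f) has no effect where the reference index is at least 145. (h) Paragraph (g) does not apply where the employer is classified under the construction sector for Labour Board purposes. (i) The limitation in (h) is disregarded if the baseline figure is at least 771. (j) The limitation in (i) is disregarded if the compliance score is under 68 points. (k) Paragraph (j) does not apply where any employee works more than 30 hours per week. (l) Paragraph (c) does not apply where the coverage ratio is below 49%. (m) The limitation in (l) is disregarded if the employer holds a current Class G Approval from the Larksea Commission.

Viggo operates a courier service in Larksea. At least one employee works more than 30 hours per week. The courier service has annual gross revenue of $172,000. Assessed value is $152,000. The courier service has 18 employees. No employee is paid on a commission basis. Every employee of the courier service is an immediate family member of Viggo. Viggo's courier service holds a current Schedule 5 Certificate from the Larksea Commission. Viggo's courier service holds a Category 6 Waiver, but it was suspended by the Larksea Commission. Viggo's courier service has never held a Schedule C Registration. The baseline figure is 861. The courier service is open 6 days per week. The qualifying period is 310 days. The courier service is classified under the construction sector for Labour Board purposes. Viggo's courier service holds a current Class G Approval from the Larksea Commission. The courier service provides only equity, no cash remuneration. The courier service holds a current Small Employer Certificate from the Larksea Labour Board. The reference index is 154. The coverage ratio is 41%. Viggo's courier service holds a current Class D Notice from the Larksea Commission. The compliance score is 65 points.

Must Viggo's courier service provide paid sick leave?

All of (a)'s requirements are met (no employee is paid on commission; every employee is an immediate family member; a current Small Employer Certificate is held). Turning to paragraph (e): (e) operates against (a): a current Class D Notice is held. So (a) is unavailable.
Exception (b): a current Schedule 5 Certificate is held; remuneration is equity-only; annual gross revenue is $172,000, under the $192,000 limit — every condition holds. Considering the limiting provisions: (f) applies (assessed value is $152,000, meeting the $128,500 threshold), but is set aside by (g): (g) operates — the reference index is 154, meeting the 145 threshold. (h) is engaged (the courier service is classified under the construction sector), but is itself disapplied by (i): (i) operates against (h): the baseline figure is 861, meeting the 771 threshold. (j) would limit (i) — the compliance score is 65 points, under the 68 points limit — but (k) sets (j) aside: (k) is triggered — at least one employee exceeds 30 hours/week. (b) remains available.
Exception (c) does not apply: the Schedule C Registration is not current.
Exception (d) requires that the employer holds a current Category 6 Waiver from the Larksea Commission; but no current Category 6 Waiver is held, so (d) is unavailable.

No — exception (b) applies; Viggo's courier service is not required to provide paid sick leave.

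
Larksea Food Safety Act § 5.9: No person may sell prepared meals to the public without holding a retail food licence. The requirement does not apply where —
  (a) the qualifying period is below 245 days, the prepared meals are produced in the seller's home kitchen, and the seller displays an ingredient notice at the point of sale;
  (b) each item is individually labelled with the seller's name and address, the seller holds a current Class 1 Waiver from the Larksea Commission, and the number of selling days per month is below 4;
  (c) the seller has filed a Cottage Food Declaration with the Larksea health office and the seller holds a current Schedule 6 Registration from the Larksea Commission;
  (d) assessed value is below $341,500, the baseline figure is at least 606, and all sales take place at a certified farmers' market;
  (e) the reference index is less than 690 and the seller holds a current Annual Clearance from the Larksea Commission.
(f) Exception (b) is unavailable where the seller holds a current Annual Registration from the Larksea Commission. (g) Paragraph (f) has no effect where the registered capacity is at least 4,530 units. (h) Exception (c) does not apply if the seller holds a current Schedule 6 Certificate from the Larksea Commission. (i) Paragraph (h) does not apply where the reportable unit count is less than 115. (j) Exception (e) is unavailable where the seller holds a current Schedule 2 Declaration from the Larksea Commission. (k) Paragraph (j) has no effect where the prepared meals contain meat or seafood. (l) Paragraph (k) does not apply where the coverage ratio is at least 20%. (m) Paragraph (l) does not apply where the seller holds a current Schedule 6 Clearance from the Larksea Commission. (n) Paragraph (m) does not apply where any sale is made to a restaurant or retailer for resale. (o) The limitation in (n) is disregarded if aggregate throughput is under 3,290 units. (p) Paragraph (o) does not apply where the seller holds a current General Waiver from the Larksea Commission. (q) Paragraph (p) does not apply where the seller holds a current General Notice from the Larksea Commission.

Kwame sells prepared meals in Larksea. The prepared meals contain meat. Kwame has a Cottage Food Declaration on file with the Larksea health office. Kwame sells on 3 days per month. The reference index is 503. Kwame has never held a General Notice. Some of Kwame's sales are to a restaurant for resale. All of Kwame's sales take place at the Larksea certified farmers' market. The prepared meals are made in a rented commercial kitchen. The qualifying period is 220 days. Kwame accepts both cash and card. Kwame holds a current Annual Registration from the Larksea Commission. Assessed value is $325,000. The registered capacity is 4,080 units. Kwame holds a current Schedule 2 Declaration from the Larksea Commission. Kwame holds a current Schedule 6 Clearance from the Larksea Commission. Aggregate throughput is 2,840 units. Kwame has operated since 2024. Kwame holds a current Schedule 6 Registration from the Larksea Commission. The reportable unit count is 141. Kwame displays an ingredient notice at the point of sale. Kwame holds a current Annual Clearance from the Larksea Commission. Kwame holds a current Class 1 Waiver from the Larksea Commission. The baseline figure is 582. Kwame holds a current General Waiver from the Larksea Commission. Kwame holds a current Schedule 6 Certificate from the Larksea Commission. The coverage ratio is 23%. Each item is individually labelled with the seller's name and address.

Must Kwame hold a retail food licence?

Exception (a) requires that the prepared meals are produced in the seller's home kitchen; but the prepared meals are made in a commercial kitchen, not a home kitchen, so (a) is unavailable.
Exception (b)'s conditions are all satisfied: items are individually labelled; a current Class 1 Waiver is held; the number of selling days per month is 3, below the 4 limit. But: (f) operates against (b): a current Annual Registration is held. (g), which would lift (f), is not triggered — the registered capacity is 4,080 units, short of 4,530 units. (b) is therefore removed.
Exception (c) is satisfied on its face — a Cottage Food Declaration is on file; a current Schedule 6 Registration is held. But: (h) operates — a current Schedule 6 Certificate is held. (i) is not triggered (the reportable unit count is 141, not less than 115), so (h) stands. (c) is therefore removed.
Exception (d) fails — the baseline figure is 582, short of 606.
All of (e)'s requirements are met (the reference index is 503, less than the 690 limit; a current Annual Clearance is held). But: (j) applies — a current Schedule 2 Declaration is held. (k) is engaged (the prepared meals contain meat), but is overridden by (l): (l) operates against (k): the coverage ratio is 23%, meeting the 20% threshold. (m) operates (a current Schedule 6 Clearance is held), but is displaced by (n): (n) operates — some sales are to a restaurant for resale. (o) is engaged (aggregate throughput is 2,840 units, under the 3,290 units limit), but is itself disapplied by (p): (p) operates against (o): a current General Waiver is held. (q) does not operate here (there is no General Notice in force), so (p) stands. So (e) is unavailable.
No exception applies. The general rule governs.

Yes — Kwame must hold a retail food licence.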